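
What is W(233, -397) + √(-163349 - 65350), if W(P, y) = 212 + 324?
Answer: 536 + 3*I*√25411 ≈ 536.0 + 478.22*I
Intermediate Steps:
W(P, y) = 536
W(233, -397) + √(-163349 - 65350) = 536 + √(-163349 - 65350) = 536 + √(-228699) = 536 + 3*I*√25411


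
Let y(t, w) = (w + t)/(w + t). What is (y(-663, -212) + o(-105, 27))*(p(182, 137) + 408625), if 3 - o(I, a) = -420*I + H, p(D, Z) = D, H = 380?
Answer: -18182100132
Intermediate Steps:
y(t, w) = 1 (y(t, w) = (t + w)/(t + w) = 1)
o(I, a) = -377 + 420*I (o(I, a) = 3 - (-420*I + 380) = 3 - (380 - 420*I) = 3 + (-380 + 420*I) = -377 + 420*I)
(y(-663, -212) + o(-105, 27))*(p(182, 137) + 408625) = (1 + (-377 + 420*(-105)))*(182 + 408625) = (1 + (-377 - 44100))*408807 = (1 - 44477)*408807 = -44476*408807 = -18182100132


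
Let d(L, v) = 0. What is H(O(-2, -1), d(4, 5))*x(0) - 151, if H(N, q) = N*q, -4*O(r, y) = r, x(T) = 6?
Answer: -151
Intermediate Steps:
O(r, y) = -r/4
H(O(-2, -1), d(4, 5))*x(0) - 151 = (-1/4*(-2)*0)*6 - 151 = ((1/2)*0)*6 - 151 = 0*6 - 151 = 0 - 151 = -151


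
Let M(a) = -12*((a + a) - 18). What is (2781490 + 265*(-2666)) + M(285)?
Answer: 2068376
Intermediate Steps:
M(a) = 216 - 24*a (M(a) = -12*(2*a - 18) = -12*(-18 + 2*a) = 216 - 24*a)
(2781490 + 265*(-2666)) + M(285) = (2781490 + 265*(-2666)) + (216 - 24*285) = (2781490 - 706490) + (216 - 6840) = 2075000 - 6624 = 2068376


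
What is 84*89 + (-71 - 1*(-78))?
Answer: 7483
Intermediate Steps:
84*89 + (-71 - 1*(-78)) = 7476 + (-71 + 78) = 7476 + 7 = 7483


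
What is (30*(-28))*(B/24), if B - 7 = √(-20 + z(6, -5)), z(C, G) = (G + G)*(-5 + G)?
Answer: -245 - 140*√5 ≈ -558.05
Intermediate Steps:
z(C, G) = 2*G*(-5 + G) (z(C, G) = (2*G)*(-5 + G) = 2*G*(-5 + G))
B = 7 + 4*√5 (B = 7 + √(-20 + 2*(-5)*(-5 - 5)) = 7 + √(-20 + 2*(-5)*(-10)) = 7 + √(-20 + 100) = 7 + √80 = 7 + 4*√5 ≈ 15.944)
(30*(-28))*(B/24) = (30*(-28))*((7 + 4*√5)/24) = -840*(7 + 4*√5)/24 = -840*(7/24 + √5/6) = -245 - 140*√5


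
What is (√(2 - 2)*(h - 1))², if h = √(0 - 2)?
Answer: 0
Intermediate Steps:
h = I*√2 (h = √(-2) = I*√2 ≈ 1.4142*I)
(√(2 - 2)*(h - 1))² = (√(2 - 2)*(I*√2 - 1))² = (√0*(-1 + I*√2))² = (0*(-1 + I*√2))² = 0² = 0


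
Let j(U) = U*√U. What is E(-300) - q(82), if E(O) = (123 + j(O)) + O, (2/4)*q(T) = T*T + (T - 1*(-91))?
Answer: -13971 - 3000*I*√3 ≈ -13971.0 - 5196.2*I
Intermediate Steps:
q(T) = 182 + 2*T + 2*T² (q(T) = 2*(T*T + (T - 1*(-91))) = 2*(T² + (T + 91)) = 2*(T² + (91 + T)) = 2*(91 + T + T²) = 182 + 2*T + 2*T²)
j(U) = U^(3/2)
E(O) = 123 + O + O^(3/2) (E(O) = (123 + O^(3/2)) + O = 123 + O + O^(3/2))
E(-300) - q(82) = (123 - 300 + (-300)^(3/2)) - (182 + 2*82 + 2*82²) = (123 - 300 - 3000*I*√3) - (182 + 164 + 2*6724) = (-177 - 3000*I*√3) - (182 + 164 + 13448) = (-177 - 3000*I*√3) - 1*13794 = (-177 - 3000*I*√3) - 13794 = -13971 - 3000*I*√3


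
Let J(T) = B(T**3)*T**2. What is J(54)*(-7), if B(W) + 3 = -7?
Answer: 204120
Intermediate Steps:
B(W) = -10 (B(W) = -3 - 7 = -10)
J(T) = -10*T**2
J(54)*(-7) = -10*54**2*(-7) = -10*2916*(-7) = -29160*(-7) = 204120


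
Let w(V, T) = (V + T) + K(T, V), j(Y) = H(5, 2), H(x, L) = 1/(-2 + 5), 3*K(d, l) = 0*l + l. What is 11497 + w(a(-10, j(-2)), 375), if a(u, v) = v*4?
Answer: 106864/9 ≈ 11874.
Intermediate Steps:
K(d, l) = l/3 (K(d, l) = (0*l + l)/3 = (0 + l)/3 = l/3)
H(x, L) = ⅓ (H(x, L) = 1/3 = ⅓)
j(Y) = ⅓
a(u, v) = 4*v
w(V, T) = T + 4*V/3 (w(V, T) = (V + T) + V/3 = (T + V) + V/3 = T + 4*V/3)
11497 + w(a(-10, j(-2)), 375) = 11497 + (375 + 4*(4*(⅓))/3) = 11497 + (375 + (4/3)*(4/3)) = 11497 + (375 + 16/9) = 11497 + 3391/9 = 106864/9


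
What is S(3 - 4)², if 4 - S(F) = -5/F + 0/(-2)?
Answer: 1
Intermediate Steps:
S(F) = 4 + 5/F (S(F) = 4 - (-5/F + 0/(-2)) = 4 - (-5/F + 0*(-½)) = 4 - (-5/F + 0) = 4 - (-5)/F = 4 + 5/F)
S(3 - 4)² = (4 + 5/(3 - 4))² = (4 + 5/(-1))² = (4 + 5*(-1))² = (4 - 5)² = (-1)² = 1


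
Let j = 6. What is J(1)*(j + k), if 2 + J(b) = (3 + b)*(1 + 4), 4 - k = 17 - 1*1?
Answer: -108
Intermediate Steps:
k = -12 (k = 4 - (17 - 1*1) = 4 - (17 - 1) = 4 - 1*16 = 4 - 16 = -12)
J(b) = 13 + 5*b (J(b) = -2 + (3 + b)*(1 + 4) = -2 + (3 + b)*5 = -2 + (15 + 5*b) = 13 + 5*b)
J(1)*(j + k) = (13 + 5*1)*(6 - 12) = (13 + 5)*(-6) = 18*(-6) = -108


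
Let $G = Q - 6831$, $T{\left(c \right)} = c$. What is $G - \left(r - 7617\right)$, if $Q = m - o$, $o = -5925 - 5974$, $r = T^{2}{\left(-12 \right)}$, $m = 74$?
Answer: $12615$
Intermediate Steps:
$r = 144$ ($r = \left(-12\right)^{2} = 144$)
$o = -11899$
$Q = 11973$ ($Q = 74 - -11899 = 74 + 11899 = 11973$)
$G = 5142$ ($G = 11973 - 6831 = 5142$)
$G - \left(r - 7617\right) = 5142 - \left(144 - 7617\right) = 5142 - -7473 = 5142 + 7473 = 12615$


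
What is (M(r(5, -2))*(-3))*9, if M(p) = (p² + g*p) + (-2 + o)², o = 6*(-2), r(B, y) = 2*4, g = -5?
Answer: -5940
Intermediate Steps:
r(B, y) = 8
o = -12
M(p) = 196 + p² - 5*p (M(p) = (p² - 5*p) + (-2 - 12)² = (p² - 5*p) + (-14)² = (p² - 5*p) + 196 = 196 + p² - 5*p)
(M(r(5, -2))*(-3))*9 = ((196 + 8² - 5*8)*(-3))*9 = ((196 + 64 - 40)*(-3))*9 = (220*(-3))*9 = -660*9 = -5940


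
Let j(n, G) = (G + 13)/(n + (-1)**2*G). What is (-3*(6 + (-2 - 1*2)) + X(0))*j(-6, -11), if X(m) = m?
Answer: 12/17 ≈ 0.70588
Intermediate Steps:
j(n, G) = (13 + G)/(G + n) (j(n, G) = (13 + G)/(n + 1*G) = (13 + G)/(n + G) = (13 + G)/(G + n))
(-3*(6 + (-2 - 1*2)) + X(0))*j(-6, -11) = (-3*(6 + (-2 - 1*2)) + 0)*((13 - 11)/(-11 - 6)) = (-3*(6 + (-2 - 2)) + 0)*(2/(-17)) = (-3*(6 - 4) + 0)*(-1/17*2) = (-3*2 + 0)*(-2/17) = (-6 + 0)*(-2/17) = -6*(-2/17) = 12/17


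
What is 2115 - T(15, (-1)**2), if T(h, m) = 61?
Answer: 2054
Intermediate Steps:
2115 - T(15, (-1)**2) = 2115 - 1*61 = 2115 - 61 = 2054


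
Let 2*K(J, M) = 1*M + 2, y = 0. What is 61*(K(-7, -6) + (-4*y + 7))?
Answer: 305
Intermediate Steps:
K(J, M) = 1 + M/2 (K(J, M) = (1*M + 2)/2 = (M + 2)/2 = (2 + M)/2 = 1 + M/2)
61*(K(-7, -6) + (-4*y + 7)) = 61*((1 + (½)*(-6)) + (-4*0 + 7)) = 61*((1 - 3) + (0 + 7)) = 61*(-2 + 7) = 61*5 = 305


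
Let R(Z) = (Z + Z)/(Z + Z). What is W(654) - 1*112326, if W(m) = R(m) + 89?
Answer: -112236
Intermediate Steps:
R(Z) = 1 (R(Z) = (2*Z)/((2*Z)) = (2*Z)*(1/(2*Z)) = 1)
W(m) = 90 (W(m) = 1 + 89 = 90)
W(654) - 1*112326 = 90 - 1*112326 = 90 - 112326 = -112236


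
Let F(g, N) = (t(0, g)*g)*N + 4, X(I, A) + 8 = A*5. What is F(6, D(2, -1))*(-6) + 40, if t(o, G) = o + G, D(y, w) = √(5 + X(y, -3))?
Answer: 16 - 648*I*√2 ≈ 16.0 - 916.41*I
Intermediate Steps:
X(I, A) = -8 + 5*A (X(I, A) = -8 + A*5 = -8 + 5*A)
D(y, w) = 3*I*√2 (D(y, w) = √(5 + (-8 + 5*(-3))) = √(5 + (-8 - 15)) = √(5 - 23) = √(-18) = 3*I*√2)
t(o, G) = G + o
F(g, N) = 4 + N*g² (F(g, N) = ((g + 0)*g)*N + 4 = (g*g)*N + 4 = g²*N + 4 = N*g² + 4 = 4 + N*g²)
F(6, D(2, -1))*(-6) + 40 = (4 + (3*I*√2)*6²)*(-6) + 40 = (4 + (3*I*√2)*36)*(-6) + 40 = (4 + 108*I*√2)*(-6) + 40 = (-24 - 648*I*√2) + 40 = 16 - 648*I*√2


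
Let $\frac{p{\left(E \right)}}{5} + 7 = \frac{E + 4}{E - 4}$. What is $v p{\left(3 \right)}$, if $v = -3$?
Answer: $210$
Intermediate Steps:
$p{\left(E \right)} = -35 + \frac{5 \left(4 + E\right)}{-4 + E}$ ($p{\left(E \right)} = -35 + 5 \frac{E + 4}{E - 4} = -35 + 5 \frac{4 + E}{-4 + E} = -35 + \frac{5 \left(4 + E\right)}{-4 + E}$)
$v p{\left(3 \right)} = - 3 \frac{10 \left(16 - 9\right)}{-4 + 3} = - 3 \frac{10 \left(16 - 9\right)}{-1} = - 3 \cdot 10 \left(-1\right) 7 = \left(-3\right) \left(-70\right) = 210$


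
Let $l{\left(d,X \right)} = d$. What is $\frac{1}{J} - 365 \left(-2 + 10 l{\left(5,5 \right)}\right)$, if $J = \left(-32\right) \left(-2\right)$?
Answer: $- \frac{1121279}{64} \approx -17520.0$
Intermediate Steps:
$J = 64$
$\frac{1}{J} - 365 \left(-2 + 10 l{\left(5,5 \right)}\right) = \frac{1}{64} - 365 \left(-2 + 10 \cdot 5\right) = \frac{1}{64} - 365 \left(-2 + 50\right) = \frac{1}{64} - 17520 = - \frac{1121279}{64}$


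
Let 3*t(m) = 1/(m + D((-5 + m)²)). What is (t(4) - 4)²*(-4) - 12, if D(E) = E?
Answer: -16624/225 ≈ -73.884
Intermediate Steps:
t(m) = 1/(3*(m + (-5 + m)²))
(t(4) - 4)²*(-4) - 12 = (1/(3*(4 + (-5 + 4)²)) - 4)²*(-4) - 12 = (1/(3*(4 + (-1)²)) - 4)²*(-4) - 12 = (1/(3*(4 + 1)) - 4)²*(-4) - 12 = ((⅓)/5 - 4)²*(-4) - 12 = ((⅓)*(⅕) - 4)²*(-4) - 12 = (1/15 - 4)²*(-4) - 12 = (-59/15)²*(-4) - 12 = (3481/225)*(-4) - 12 = -13924/225 - 12 = -16624/225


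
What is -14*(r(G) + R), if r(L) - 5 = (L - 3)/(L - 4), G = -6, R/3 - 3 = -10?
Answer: 1057/5 ≈ 211.40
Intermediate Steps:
R = -21 (R = 9 + 3*(-10) = 9 - 30 = -21)
r(L) = 5 + (-3 + L)/(-4 + L) (r(L) = 5 + (L - 3)/(L - 4) = 5 + (-3 + L)/(-4 + L))
-14*(r(G) + R) = -14*((-23 + 6*(-6))/(-4 - 6) - 21) = -14*((-23 - 36)/(-10) - 21) = -14*(-⅒*(-59) - 21) = -14*(59/10 - 21) = -14*(-151/10) = 1057/5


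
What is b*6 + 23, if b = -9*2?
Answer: -85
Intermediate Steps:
b = -18
b*6 + 23 = -18*6 + 23 = -108 + 23 = -85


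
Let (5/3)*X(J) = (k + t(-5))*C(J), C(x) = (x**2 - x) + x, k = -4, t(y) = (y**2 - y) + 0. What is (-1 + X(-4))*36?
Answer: 44748/5 ≈ 8949.6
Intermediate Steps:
t(y) = y**2 - y
C(x) = x**2
X(J) = 78*J**2/5 (X(J) = 3*((-4 - 5*(-1 - 5))*J**2)/5 = 3*((-4 - 5*(-6))*J**2)/5 = 3*((-4 + 30)*J**2)/5 = 3*(26*J**2)/5 = 78*J**2/5)
(-1 + X(-4))*36 = (-1 + (78/5)*(-4)**2)*36 = (-1 + (78/5)*16)*36 = (-1 + 1248/5)*36 = (1243/5)*36 = 44748/5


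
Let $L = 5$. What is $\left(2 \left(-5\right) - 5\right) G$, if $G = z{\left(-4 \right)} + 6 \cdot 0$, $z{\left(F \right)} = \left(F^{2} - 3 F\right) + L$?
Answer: $-495$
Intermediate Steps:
$z{\left(F \right)} = 5 + F^{2} - 3 F$ ($z{\left(F \right)} = \left(F^{2} - 3 F\right) + 5 = 5 + F^{2} - 3 F$)
$G = 33$ ($G = \left(5 + \left(-4\right)^{2} - -12\right) + 6 \cdot 0 = \left(5 + 16 + 12\right) + 0 = 33 + 0 = 33$)
$\left(2 \left(-5\right) - 5\right) G = \left(2 \left(-5\right) - 5\right) 33 = \left(-10 - 5\right) 33 = \left(-15\right) 33 = -495$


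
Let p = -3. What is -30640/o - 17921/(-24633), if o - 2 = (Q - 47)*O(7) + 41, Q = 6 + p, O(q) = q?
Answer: 151900837/1305549 ≈ 116.35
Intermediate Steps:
Q = 3 (Q = 6 - 3 = 3)
o = -265 (o = 2 + ((3 - 47)*7 + 41) = 2 + (-44*7 + 41) = 2 + (-308 + 41) = 2 - 267 = -265)
-30640/o - 17921/(-24633) = -30640/(-265) - 17921/(-24633) = -30640*(-1/265) - 17921*(-1/24633) = 6128/53 + 17921/24633 = 151900837/1305549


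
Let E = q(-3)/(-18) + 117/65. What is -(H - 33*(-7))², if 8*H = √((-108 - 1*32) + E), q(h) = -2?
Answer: -(27720 + I*√31070)²/14400 ≈ -53359.0 - 678.63*I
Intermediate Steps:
E = 86/45 (E = -2/(-18) + 117/65 = -2*(-1/18) + 117*(1/65) = ⅑ + 9/5 = 86/45 ≈ 1.9111)
H = I*√31070/120 (H = √((-108 - 1*32) + 86/45)/8 = √((-108 - 32) + 86/45)/8 = √(-140 + 86/45)/8 = √(-6214/45)/8 = (I*√31070/15)/8 = I*√31070/120 ≈ 1.4689*I)
-(H - 33*(-7))² = -(I*√31070/120 - 33*(-7))² = -(I*√31070/120 + 231)² = -(231 + I*√31070/120)²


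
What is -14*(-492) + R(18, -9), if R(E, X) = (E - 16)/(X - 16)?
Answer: 172198/25 ≈ 6887.9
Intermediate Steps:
R(E, X) = (-16 + E)/(-16 + X)
-14*(-492) + R(18, -9) = -14*(-492) + (-16 + 18)/(-16 - 9) = 6888 + 2/(-25) = 6888 - 1/25*2 = 6888 - 2/25 = 172198/25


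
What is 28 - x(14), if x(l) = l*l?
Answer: -168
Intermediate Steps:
x(l) = l**2
28 - x(14) = 28 - 1*14**2 = 28 - 1*196 = 28 - 196 = -168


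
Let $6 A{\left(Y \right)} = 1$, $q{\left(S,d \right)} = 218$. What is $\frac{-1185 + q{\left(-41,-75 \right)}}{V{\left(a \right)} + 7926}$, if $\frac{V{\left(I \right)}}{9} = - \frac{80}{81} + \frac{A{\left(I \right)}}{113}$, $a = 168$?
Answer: $- \frac{1966878}{16103431} \approx -0.12214$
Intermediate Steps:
$A{\left(Y \right)} = \frac{1}{6}$ ($A{\left(Y \right)} = \frac{1}{6} \cdot 1 = \frac{1}{6}$)
$V{\left(I \right)} = - \frac{18053}{2034}$ ($V{\left(I \right)} = 9 \left(- \frac{80}{81} + \frac{1}{6 \cdot 113}\right) = 9 \left(\left(-80\right) \frac{1}{81} + \frac{1}{6} \cdot \frac{1}{113}\right) = 9 \left(- \frac{80}{81} + \frac{1}{678}\right) = 9 \left(- \frac{18053}{18306}\right) = - \frac{18053}{2034}$)
$\frac{-1185 + q{\left(-41,-75 \right)}}{V{\left(a \right)} + 7926} = \frac{-1185 + 218}{- \frac{18053}{2034} + 7926} = - \frac{967}{\frac{16103431}{2034}} = \left(-967\right) \frac{2034}{16103431} = - \frac{1966878}{16103431}$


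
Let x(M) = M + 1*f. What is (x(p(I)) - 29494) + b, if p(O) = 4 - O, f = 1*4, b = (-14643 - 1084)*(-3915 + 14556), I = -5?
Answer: -167380488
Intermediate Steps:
b = -167351007 (b = -15727*10641 = -167351007)
f = 4
x(M) = 4 + M (x(M) = M + 1*4 = M + 4 = 4 + M)
(x(p(I)) - 29494) + b = ((4 + (4 - 1*(-5))) - 29494) - 167351007 = ((4 + (4 + 5)) - 29494) - 167351007 = ((4 + 9) - 29494) - 167351007 = (13 - 29494) - 167351007 = -29481 - 167351007 = -167380488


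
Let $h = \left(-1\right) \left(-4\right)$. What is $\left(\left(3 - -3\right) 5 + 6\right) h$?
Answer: $144$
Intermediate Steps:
$h = 4$
$\left(\left(3 - -3\right) 5 + 6\right) h = \left(\left(3 - -3\right) 5 + 6\right) 4 = \left(\left(3 + 3\right) 5 + 6\right) 4 = \left(6 \cdot 5 + 6\right) 4 = \left(30 + 6\right) 4 = 36 \cdot 4 = 144$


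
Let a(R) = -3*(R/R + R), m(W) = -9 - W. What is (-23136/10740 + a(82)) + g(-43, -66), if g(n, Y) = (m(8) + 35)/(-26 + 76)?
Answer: -1122304/4475 ≈ -250.79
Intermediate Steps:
g(n, Y) = 9/25 (g(n, Y) = ((-9 - 1*8) + 35)/(-26 + 76) = ((-9 - 8) + 35)/50 = (-17 + 35)*(1/50) = 18*(1/50) = 9/25)
a(R) = -3 - 3*R (a(R) = -3*(1 + R) = -3 - 3*R)
(-23136/10740 + a(82)) + g(-43, -66) = (-23136/10740 + (-3 - 3*82)) + 9/25 = (-23136*1/10740 + (-3 - 246)) + 9/25 = (-1928/895 - 249) + 9/25 = -224783/895 + 9/25 = -1122304/4475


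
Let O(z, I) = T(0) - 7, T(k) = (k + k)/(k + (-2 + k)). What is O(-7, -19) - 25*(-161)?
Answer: 4018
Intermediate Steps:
T(k) = 2*k/(-2 + 2*k) (T(k) = (2*k)/(-2 + 2*k) = 2*k/(-2 + 2*k))
O(z, I) = -7 (O(z, I) = 0/(-1 + 0) - 7 = 0/(-1) - 7 = 0*(-1) - 7 = 0 - 7 = -7)
O(-7, -19) - 25*(-161) = -7 - 25*(-161) = -7 + 4025 = 4018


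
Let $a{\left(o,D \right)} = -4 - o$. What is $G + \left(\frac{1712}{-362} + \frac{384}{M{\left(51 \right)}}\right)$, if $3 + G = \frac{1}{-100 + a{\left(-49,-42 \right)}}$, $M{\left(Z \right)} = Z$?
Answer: $- \frac{36902}{169235} \approx -0.21805$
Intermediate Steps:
$G = - \frac{166}{55}$ ($G = -3 + \frac{1}{-100 - -45} = -3 + \frac{1}{-100 + \left(-4 + 49\right)} = -3 + \frac{1}{-100 + 45} = -3 + \frac{1}{-55} = -3 - \frac{1}{55} = - \frac{166}{55} \approx -3.0182$)
$G + \left(\frac{1712}{-362} + \frac{384}{M{\left(51 \right)}}\right) = - \frac{166}{55} + \left(\frac{1712}{-362} + \frac{384}{51}\right) = - \frac{166}{55} + \left(1712 \left(- \frac{1}{362}\right) + 384 \cdot \frac{1}{51}\right) = - \frac{166}{55} + \left(- \frac{856}{181} + \frac{128}{17}\right) = - \frac{166}{55} + \frac{8616}{3077} = - \frac{36902}{169235}$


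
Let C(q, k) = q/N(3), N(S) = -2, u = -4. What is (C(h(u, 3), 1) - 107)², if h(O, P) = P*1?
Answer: 47089/4 ≈ 11772.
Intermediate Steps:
h(O, P) = P
C(q, k) = -q/2 (C(q, k) = q/(-2) = q*(-½) = -q/2)
(C(h(u, 3), 1) - 107)² = (-½*3 - 107)² = (-3/2 - 107)² = (-217/2)² = 47089/4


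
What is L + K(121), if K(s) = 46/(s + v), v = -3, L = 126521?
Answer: 7464762/59 ≈ 1.2652e+5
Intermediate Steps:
K(s) = 46/(-3 + s) (K(s) = 46/(s - 3) = 46/(-3 + s))
L + K(121) = 126521 + 46/(-3 + 121) = 126521 + 46/118 = 126521 + 46*(1/118) = 126521 + 23/59 = 7464762/59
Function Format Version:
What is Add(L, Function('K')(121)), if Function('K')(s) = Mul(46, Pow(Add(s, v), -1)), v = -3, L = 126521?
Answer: Rational(7464762, 59) ≈ 1.2652e+5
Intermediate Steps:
Function('K')(s) = Mul(46, Pow(Add(-3, s), -1)) (Function('K')(s) = Mul(46, Pow(Add(s, -3), -1)) = Mul(46, Pow(Add(-3, s), -1)))
Add(L, Function('K')(121)) = Add(126521, Mul(46, Pow(Add(-3, 121), -1))) = Add(126521, Mul(46, Pow(118, -1))) = Add(126521, Mul(46, Rational(1, 118))) = Add(126521, Rational(23, 59)) = Rational(7464762, 59)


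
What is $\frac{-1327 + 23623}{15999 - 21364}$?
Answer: $- \frac{22296}{5365} \approx -4.1558$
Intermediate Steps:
$\frac{-1327 + 23623}{15999 - 21364} = \frac{22296}{-5365} = 22296 \left(- \frac{1}{5365}\right) = - \frac{22296}{5365}$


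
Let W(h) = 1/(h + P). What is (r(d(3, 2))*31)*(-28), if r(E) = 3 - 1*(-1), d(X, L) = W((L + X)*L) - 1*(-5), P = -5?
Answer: -3472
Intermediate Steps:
W(h) = 1/(-5 + h) (W(h) = 1/(h - 5) = 1/(-5 + h))
d(X, L) = 5 + 1/(-5 + L*(L + X)) (d(X, L) = 1/(-5 + (L + X)*L) - 1*(-5) = 1/(-5 + L*(L + X)) + 5 = 5 + 1/(-5 + L*(L + X)))
r(E) = 4 (r(E) = 3 + 1 = 4)
(r(d(3, 2))*31)*(-28) = (4*31)*(-28) = 124*(-28) = -3472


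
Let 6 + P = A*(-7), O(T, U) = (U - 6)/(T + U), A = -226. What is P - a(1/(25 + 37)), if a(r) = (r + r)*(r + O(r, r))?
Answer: 1520286/961 ≈ 1582.0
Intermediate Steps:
O(T, U) = (-6 + U)/(T + U)
a(r) = 2*r*(r + (-6 + r)/(2*r)) (a(r) = (r + r)*(r + (-6 + r)/(r + r)) = (2*r)*(r + (-6 + r)/((2*r))) = (2*r)*(r + (1/(2*r))*(-6 + r)) = (2*r)*(r + (-6 + r)/(2*r)) = 2*r*(r + (-6 + r)/(2*r)))
P = 1576 (P = -6 - 226*(-7) = -6 + 1582 = 1576)
P - a(1/(25 + 37)) = 1576 - (-6 + 1/(25 + 37) + 2*(1/(25 + 37))²) = 1576 - (-6 + 1/62 + 2*(1/62)²) = 1576 - (-6 + 1/62 + 2*(1/3844)) = 1576 - (-6 + 1/62 + 1/1922) = 1576 - 1*(-5750/961) = 1576 + 5750/961 = 1520286/961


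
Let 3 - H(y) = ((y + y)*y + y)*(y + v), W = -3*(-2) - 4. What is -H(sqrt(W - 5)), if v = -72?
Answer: 426 - 78*I*sqrt(3) ≈ 426.0 - 135.1*I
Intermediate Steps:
W = 2 (W = 6 - 4 = 2)
H(y) = 3 - (-72 + y)*(y + 2*y**2) (H(y) = 3 - ((y + y)*y + y)*(y - 72) = 3 - ((2*y)*y + y)*(-72 + y) = 3 - (2*y**2 + y)*(-72 + y) = 3 - (y + 2*y**2)*(-72 + y) = 3 - (-72 + y)*(y + 2*y**2))
-H(sqrt(W - 5)) = -(3 - 2*(2 - 5)**(3/2) + 72*sqrt(2 - 5) + 143*(sqrt(2 - 5))**2) = -(3 - 2*(-3*I*sqrt(3)) + 72*sqrt(-3) + 143*(sqrt(-3))**2) = -(3 - 2*(-3*I*sqrt(3)) + 72*(I*sqrt(3)) + 143*(I*sqrt(3))**2) = -(3 - (-6)*I*sqrt(3) + 72*I*sqrt(3) + 143*(-3)) = -(3 + 6*I*sqrt(3) + 72*I*sqrt(3) - 429) = -(-426 + 78*I*sqrt(3)) = 426 - 78*I*sqrt(3)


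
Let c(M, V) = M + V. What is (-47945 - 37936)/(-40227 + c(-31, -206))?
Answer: 28627/13488 ≈ 2.1224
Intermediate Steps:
(-47945 - 37936)/(-40227 + c(-31, -206)) = (-47945 - 37936)/(-40227 + (-31 - 206)) = -85881/(-40227 - 237) = -85881/(-40464) = -85881*(-1/40464) = 28627/13488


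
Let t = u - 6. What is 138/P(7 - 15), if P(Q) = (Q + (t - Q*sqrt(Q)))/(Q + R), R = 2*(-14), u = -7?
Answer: 104328/953 + 79488*I*sqrt(2)/953 ≈ 109.47 + 117.96*I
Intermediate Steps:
t = -13 (t = -7 - 6 = -13)
R = -28
P(Q) = (-13 + Q - Q**(3/2))/(-28 + Q) (P(Q) = (Q + (-13 - Q*sqrt(Q)))/(Q - 28) = (Q + (-13 - Q**(3/2)))/(-28 + Q) = (-13 + Q - Q**(3/2))/(-28 + Q))
138/P(7 - 15) = 138/(((-13 + (7 - 15) - (7 - 15)**(3/2))/(-28 + (7 - 15)))) = 138/(((-13 - 8 - (-8)**(3/2))/(-28 - 8))) = 138/(((-13 - 8 - (-16)*I*sqrt(2))/(-36))) = 138/((-(-13 - 8 + 16*I*sqrt(2))/36)) = 138/((-(-21 + 16*I*sqrt(2))/36)) = 138/(7/12 - 4*I*sqrt(2)/9)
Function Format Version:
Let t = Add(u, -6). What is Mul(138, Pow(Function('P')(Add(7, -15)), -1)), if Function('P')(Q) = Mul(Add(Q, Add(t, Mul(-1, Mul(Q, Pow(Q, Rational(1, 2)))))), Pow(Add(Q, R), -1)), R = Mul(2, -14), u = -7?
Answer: Add(Rational(104328, 953), Mul(Rational(79488, 953), I, Pow(2, Rational(1, 2)))) ≈ Add(109.47, Mul(117.96, I))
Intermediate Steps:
t = -13 (t = Add(-7, -6) = -13)
R = -28
Function('P')(Q) = Mul(Pow(Add(-28, Q), -1), Add(-13, Q, Mul(-1, Pow(Q, Rational(3, 2))))) (Function('P')(Q) = Mul(Add(Q, Add(-13, Mul(-1, Mul(Q, Pow(Q, Rational(1, 2)))))), Pow(Add(Q, -28), -1)) = Mul(Add(Q, Add(-13, Mul(-1, Pow(Q, Rational(3, 2))))), Pow(Add(-28, Q), -1)) = Mul(Add(-13, Q, Mul(-1, Pow(Q, Rational(3, 2)))), Pow(Add(-28, Q), -1)) = Mul(Pow(Add(-28, Q), -1), Add(-13, Q, Mul(-1, Pow(Q, Rational(3, 2))))))
Mul(138, Pow(Function('P')(Add(7, -15)), -1)) = Mul(138, Pow(Mul(Pow(Add(-28, Add(7, -15)), -1), Add(-13, Add(7, -15), Mul(-1, Pow(Add(7, -15), Rational(3, 2))))), -1)) = Mul(138, Pow(Mul(Pow(Add(-28, -8), -1), Add(-13, -8, Mul(-1, Pow(-8, Rational(3, 2))))), -1)) = Mul(138, Pow(Mul(Pow(-36, -1), Add(-13, -8, Mul(-1, Mul(-16, I, Pow(2, Rational(1, 2)))))), -1)) = Mul(138, Pow(Mul(Rational(-1, 36), Add(-13, -8, Mul(16, I, Pow(2, Rational(1, 2))))), -1)) = Mul(138, Pow(Mul(Rational(-1, 36), Add(-21, Mul(16, I, Pow(2, Rational(1, 2))))), -1)) = Mul(138, Pow(Add(Rational(7, 12), Mul(Rational(-4, 9), I, Pow(2, Rational(1, 2)))), -1))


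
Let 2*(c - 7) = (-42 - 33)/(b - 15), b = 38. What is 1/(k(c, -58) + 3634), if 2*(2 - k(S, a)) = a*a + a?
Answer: 1/1983 ≈ 0.00050429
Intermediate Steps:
c = 247/46 (c = 7 + ((-42 - 33)/(38 - 15))/2 = 7 + (-75/23)/2 = 7 + (-75*1/23)/2 = 7 + (½)*(-75/23) = 7 - 75/46 = 247/46 ≈ 5.3696)
k(S, a) = 2 - a/2 - a²/2 (k(S, a) = 2 - (a*a + a)/2 = 2 - (a² + a)/2 = 2 - (a + a²)/2 = 2 + (-a/2 - a²/2) = 2 - a/2 - a²/2)
1/(k(c, -58) + 3634) = 1/((2 - ½*(-58) - ½*(-58)²) + 3634) = 1/((2 + 29 - ½*3364) + 3634) = 1/((2 + 29 - 1682) + 3634) = 1/(-1651 + 3634) = 1/1983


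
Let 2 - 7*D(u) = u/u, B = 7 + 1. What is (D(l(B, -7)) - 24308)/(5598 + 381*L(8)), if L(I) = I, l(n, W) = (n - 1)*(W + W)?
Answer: -170155/60522 ≈ -2.8115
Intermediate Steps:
B = 8
l(n, W) = 2*W*(-1 + n) (l(n, W) = (-1 + n)*(2*W) = 2*W*(-1 + n))
D(u) = ⅐ (D(u) = 2/7 - u/(7*u) = 2/7 - ⅐*1 = 2/7 - ⅐ = ⅐)
(D(l(B, -7)) - 24308)/(5598 + 381*L(8)) = (⅐ - 24308)/(5598 + 381*8) = -170155/(7*(5598 + 3048)) = -170155/7/8646 = -170155/7*1/8646 = -170155/60522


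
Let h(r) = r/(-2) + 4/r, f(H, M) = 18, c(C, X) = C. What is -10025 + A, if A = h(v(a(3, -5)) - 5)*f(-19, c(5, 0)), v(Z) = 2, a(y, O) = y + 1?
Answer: -10022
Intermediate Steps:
a(y, O) = 1 + y
h(r) = 4/r - r/2 (h(r) = r*(-½) + 4/r = -r/2 + 4/r = 4/r - r/2)
A = 3 (A = (4/(2 - 5) - (2 - 5)/2)*18 = (4/(-3) - ½*(-3))*18 = (4*(-⅓) + 3/2)*18 = (-4/3 + 3/2)*18 = (⅙)*18 = 3)
-10025 + A = -10025 + 3 = -10022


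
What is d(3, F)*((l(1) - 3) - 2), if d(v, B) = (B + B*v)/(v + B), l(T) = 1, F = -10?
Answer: -160/7 ≈ -22.857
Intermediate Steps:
d(v, B) = (B + B*v)/(B + v)
d(3, F)*((l(1) - 3) - 2) = (-10*(1 + 3)/(-10 + 3))*((1 - 3) - 2) = (-10*4/(-7))*(-2 - 2) = -10*(-1/7)*4*(-4) = (40/7)*(-4) = -160/7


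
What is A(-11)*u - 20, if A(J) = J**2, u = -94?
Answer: -11394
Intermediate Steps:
A(-11)*u - 20 = (-11)**2*(-94) - 20 = 121*(-94) - 20 = -11374 - 20 = -11394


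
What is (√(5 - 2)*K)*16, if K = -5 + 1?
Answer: -64*√3 ≈ -110.85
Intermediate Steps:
K = -4
(√(5 - 2)*K)*16 = (√(5 - 2)*(-4))*16 = (√3*(-4))*16 = -4*√3*16 = -64*√3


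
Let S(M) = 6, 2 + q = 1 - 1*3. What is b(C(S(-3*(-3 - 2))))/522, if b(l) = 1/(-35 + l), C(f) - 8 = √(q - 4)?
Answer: -3/42746 - I*√2/192357 ≈ -7.0182e-5 - 7.352e-6*I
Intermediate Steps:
q = -4 (q = -2 + (1 - 1*3) = -2 + (1 - 3) = -2 - 2 = -4)
C(f) = 8 + 2*I*√2 (C(f) = 8 + √(-4 - 4) = 8 + √(-8) = 8 + 2*I*√2)
b(C(S(-3*(-3 - 2))))/522 = 1/(-35 + (8 + 2*I*√2)*522) = (1/522)/(-27 + 2*I*√2) = 1/(522*(-27 + 2*I*√2))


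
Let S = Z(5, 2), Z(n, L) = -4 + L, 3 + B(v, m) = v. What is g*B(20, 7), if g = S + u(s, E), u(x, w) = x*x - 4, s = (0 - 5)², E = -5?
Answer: 10523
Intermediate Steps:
B(v, m) = -3 + v
s = 25 (s = (-5)² = 25)
u(x, w) = -4 + x² (u(x, w) = x² - 4 = -4 + x²)
S = -2 (S = -4 + 2 = -2)
g = 619 (g = -2 + (-4 + 25²) = -2 + (-4 + 625) = -2 + 621 = 619)
g*B(20, 7) = 619*(-3 + 20) = 619*17 = 10523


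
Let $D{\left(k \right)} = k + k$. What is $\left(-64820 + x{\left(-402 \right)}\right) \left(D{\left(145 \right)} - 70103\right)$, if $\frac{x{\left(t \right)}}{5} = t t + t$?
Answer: $-51744697470$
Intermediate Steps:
$x{\left(t \right)} = 5 t + 5 t^{2}$ ($x{\left(t \right)} = 5 \left(t t + t\right) = 5 \left(t^{2} + t\right) = 5 \left(t + t^{2}\right) = 5 t + 5 t^{2}$)
$D{\left(k \right)} = 2 k$
$\left(-64820 + x{\left(-402 \right)}\right) \left(D{\left(145 \right)} - 70103\right) = \left(-64820 + 5 \left(-402\right) \left(1 - 402\right)\right) \left(2 \cdot 145 - 70103\right) = \left(-64820 + 5 \left(-402\right) \left(-401\right)\right) \left(290 - 70103\right) = \left(-64820 + 806010\right) \left(-69813\right) = 741190 \left(-69813\right) = -51744697470$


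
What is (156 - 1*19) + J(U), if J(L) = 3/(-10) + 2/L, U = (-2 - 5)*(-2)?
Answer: 9579/70 ≈ 136.84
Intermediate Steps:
U = 14 (U = -7*(-2) = 14)
J(L) = -3/10 + 2/L (J(L) = 3*(-⅒) + 2/L = -3/10 + 2/L)
(156 - 1*19) + J(U) = (156 - 1*19) + (-3/10 + 2/14) = (156 - 19) + (-3/10 + 2*(1/14)) = 137 + (-3/10 + ⅐) = 137 - 11/70 = 9579/70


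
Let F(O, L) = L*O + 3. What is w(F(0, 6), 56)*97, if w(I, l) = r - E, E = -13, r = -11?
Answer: 194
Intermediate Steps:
F(O, L) = 3 + L*O
w(I, l) = 2 (w(I, l) = -11 - 1*(-13) = -11 + 13 = 2)
w(F(0, 6), 56)*97 = 2*97 = 194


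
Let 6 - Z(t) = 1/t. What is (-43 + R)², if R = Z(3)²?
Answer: 9604/81 ≈ 118.57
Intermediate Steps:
Z(t) = 6 - 1/t
R = 289/9 (R = (6 - 1/3)² = (6 - 1*⅓)² = (6 - ⅓)² = (17/3)² = 289/9 ≈ 32.111)
(-43 + R)² = (-43 + 289/9)² = (-98/9)² = 9604/81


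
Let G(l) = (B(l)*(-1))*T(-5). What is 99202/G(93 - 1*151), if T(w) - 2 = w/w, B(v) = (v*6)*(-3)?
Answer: -49601/1566 ≈ -31.674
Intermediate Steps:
B(v) = -18*v (B(v) = (6*v)*(-3) = -18*v)
T(w) = 3 (T(w) = 2 + w/w = 2 + 1 = 3)
G(l) = 54*l (G(l) = (-18*l*(-1))*3 = (18*l)*3 = 54*l)
99202/G(93 - 1*151) = 99202/((54*(93 - 1*151))) = 99202/((54*(93 - 151))) = 99202/((54*(-58))) = 99202/(-3132) = 99202*(-1/3132) = -49601/1566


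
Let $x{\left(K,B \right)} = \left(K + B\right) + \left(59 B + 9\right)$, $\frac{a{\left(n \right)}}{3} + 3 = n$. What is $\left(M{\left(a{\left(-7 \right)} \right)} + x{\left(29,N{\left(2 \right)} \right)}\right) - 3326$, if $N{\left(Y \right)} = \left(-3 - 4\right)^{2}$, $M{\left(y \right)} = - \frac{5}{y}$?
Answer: $- \frac{2087}{6} \approx -347.83$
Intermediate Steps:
$a{\left(n \right)} = -9 + 3 n$
$N{\left(Y \right)} = 49$ ($N{\left(Y \right)} = \left(-7\right)^{2} = 49$)
$x{\left(K,B \right)} = 9 + K + 60 B$ ($x{\left(K,B \right)} = \left(B + K\right) + \left(9 + 59 B\right) = 9 + K + 60 B$)
$\left(M{\left(a{\left(-7 \right)} \right)} + x{\left(29,N{\left(2 \right)} \right)}\right) - 3326 = \left(- \frac{5}{-9 + 3 \left(-7\right)} + \left(9 + 29 + 60 \cdot 49\right)\right) - 3326 = \left(- \frac{5}{-9 - 21} + \left(9 + 29 + 2940\right)\right) - 3326 = \left(- \frac{5}{-30} + 2978\right) - 3326 = \left(\left(-5\right) \left(- \frac{1}{30}\right) + 2978\right) - 3326 = \left(\frac{1}{6} + 2978\right) - 3326 = \frac{17869}{6} - 3326 = - \frac{2087}{6}$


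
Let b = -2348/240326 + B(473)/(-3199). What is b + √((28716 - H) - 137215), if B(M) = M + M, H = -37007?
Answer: -117429824/384401437 + 2*I*√17873 ≈ -0.30549 + 267.38*I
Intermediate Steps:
B(M) = 2*M
b = -117429824/384401437 (b = -2348/240326 + (2*473)/(-3199) = -2348*1/240326 + 946*(-1/3199) = -1174/120163 - 946/3199 = -117429824/384401437 ≈ -0.30549)
b + √((28716 - H) - 137215) = -117429824/384401437 + √((28716 - 1*(-37007)) - 137215) = -117429824/384401437 + √((28716 + 37007) - 137215) = -117429824/384401437 + √(65723 - 137215) = -117429824/384401437 + √(-71492) = -117429824/384401437 + 2*I*√17873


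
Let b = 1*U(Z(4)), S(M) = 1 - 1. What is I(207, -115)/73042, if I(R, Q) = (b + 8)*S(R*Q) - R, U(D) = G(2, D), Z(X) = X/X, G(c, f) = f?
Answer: -207/73042 ≈ -0.0028340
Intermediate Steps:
S(M) = 0
Z(X) = 1
U(D) = D
b = 1 (b = 1*1 = 1)
I(R, Q) = -R (I(R, Q) = (1 + 8)*0 - R = 9*0 - R = 0 - R = -R)
I(207, -115)/73042 = -1*207/73042 = -207*1/73042 = -207/73042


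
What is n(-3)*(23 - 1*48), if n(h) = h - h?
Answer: 0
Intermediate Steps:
n(h) = 0
n(-3)*(23 - 1*48) = 0*(23 - 1*48) = 0*(23 - 48) = 0*(-25) = 0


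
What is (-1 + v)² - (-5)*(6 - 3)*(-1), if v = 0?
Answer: -14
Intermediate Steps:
(-1 + v)² - (-5)*(6 - 3)*(-1) = (-1 + 0)² - (-5)*(6 - 3)*(-1) = (-1)² - (-5)*3*(-1) = 1 - (-5)*(-3) = 1 - 1*15 = 1 - 15 = -14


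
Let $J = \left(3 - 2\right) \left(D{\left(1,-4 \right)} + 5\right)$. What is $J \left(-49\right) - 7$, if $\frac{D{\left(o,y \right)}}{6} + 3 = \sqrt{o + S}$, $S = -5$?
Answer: $630 - 588 i \approx 630.0 - 588.0 i$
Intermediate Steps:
$D{\left(o,y \right)} = -18 + 6 \sqrt{-5 + o}$ ($D{\left(o,y \right)} = -18 + 6 \sqrt{o - 5} = -18 + 6 \sqrt{-5 + o}$)
$J = -13 + 12 i$ ($J = \left(3 - 2\right) \left(\left(-18 + 6 \sqrt{-5 + 1}\right) + 5\right) = 1 \left(\left(-18 + 6 \sqrt{-4}\right) + 5\right) = 1 \left(\left(-18 + 6 \cdot 2 i\right) + 5\right) = 1 \left(\left(-18 + 12 i\right) + 5\right) = 1 \left(-13 + 12 i\right) = -13 + 12 i \approx -13.0 + 12.0 i$)
$J \left(-49\right) - 7 = \left(-13 + 12 i\right) \left(-49\right) - 7 = \left(637 - 588 i\right) - 7 = 630 - 588 i$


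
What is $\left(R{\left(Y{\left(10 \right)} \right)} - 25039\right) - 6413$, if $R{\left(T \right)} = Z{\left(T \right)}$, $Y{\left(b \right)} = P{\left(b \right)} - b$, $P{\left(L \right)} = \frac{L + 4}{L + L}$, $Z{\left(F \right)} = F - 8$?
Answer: $- \frac{314693}{10} \approx -31469.0$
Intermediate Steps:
$Z{\left(F \right)} = -8 + F$
$P{\left(L \right)} = \frac{4 + L}{2 L}$
$Y{\left(b \right)} = - b + \frac{4 + b}{2 b}$ ($Y{\left(b \right)} = \frac{4 + b}{2 b} - b = - b + \frac{4 + b}{2 b}$)
$R{\left(T \right)} = -8 + T$
$\left(R{\left(Y{\left(10 \right)} \right)} - 25039\right) - 6413 = \left(\left(-8 + \left(\frac{1}{2} - 10 + \frac{2}{10}\right)\right) - 25039\right) - 6413 = \left(\left(-8 + \left(\frac{1}{2} - 10 + 2 \cdot \frac{1}{10}\right)\right) - 25039\right) - 6413 = \left(\left(-8 + \left(\frac{1}{2} - 10 + \frac{1}{5}\right)\right) - 25039\right) - 6413 = \left(\left(-8 - \frac{93}{10}\right) - 25039\right) - 6413 = \left(- \frac{173}{10} - 25039\right) - 6413 = - \frac{250563}{10} - 6413 = - \frac{314693}{10}$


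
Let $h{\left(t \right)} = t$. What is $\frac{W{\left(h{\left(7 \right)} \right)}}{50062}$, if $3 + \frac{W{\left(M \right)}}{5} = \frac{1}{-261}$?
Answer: $- \frac{1960}{6533091} \approx -0.00030001$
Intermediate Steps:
$W{\left(M \right)} = - \frac{3920}{261}$ ($W{\left(M \right)} = -15 + \frac{5}{-261} = -15 + 5 \left(- \frac{1}{261}\right) = -15 - \frac{5}{261} = - \frac{3920}{261}$)
$\frac{W{\left(h{\left(7 \right)} \right)}}{50062} = - \frac{3920}{261 \cdot 50062} = \left(- \frac{3920}{261}\right) \frac{1}{50062} = - \frac{1960}{6533091}$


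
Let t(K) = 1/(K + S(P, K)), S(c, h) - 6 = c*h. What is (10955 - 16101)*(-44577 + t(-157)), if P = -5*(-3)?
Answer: 287429734799/1253 ≈ 2.2939e+8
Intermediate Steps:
P = 15
S(c, h) = 6 + c*h
t(K) = 1/(6 + 16*K) (t(K) = 1/(K + (6 + 15*K)) = 1/(6 + 16*K))
(10955 - 16101)*(-44577 + t(-157)) = (10955 - 16101)*(-44577 + 1/(2*(3 + 8*(-157)))) = -5146*(-44577 + 1/(2*(3 - 1256))) = -5146*(-44577 + (1/2)/(-1253)) = -5146*(-44577 + (1/2)*(-1/1253)) = -5146*(-44577 - 1/2506) = -5146*(-111709963/2506) = 287429734799/1253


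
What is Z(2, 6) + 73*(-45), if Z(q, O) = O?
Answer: -3279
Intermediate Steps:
Z(2, 6) + 73*(-45) = 6 + 73*(-45) = 6 - 3285 = -3279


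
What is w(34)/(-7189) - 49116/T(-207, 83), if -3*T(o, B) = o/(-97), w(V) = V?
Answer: 11416735094/165347 ≈ 69047.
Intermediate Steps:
T(o, B) = o/291 (T(o, B) = -o/(3*(-97)) = -o*(-1)/(3*97) = -(-1)*o/291 = o/291)
w(34)/(-7189) - 49116/T(-207, 83) = 34/(-7189) - 49116/((1/291)*(-207)) = 34*(-1/7189) - 49116/(-69/97) = -34/7189 - 49116*(-97/69) = -34/7189 + 1588084/23 = 11416735094/165347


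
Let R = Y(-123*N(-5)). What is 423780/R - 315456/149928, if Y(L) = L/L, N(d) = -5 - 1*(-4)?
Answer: 2647340516/6247 ≈ 4.2378e+5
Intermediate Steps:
N(d) = -1 (N(d) = -5 + 4 = -1)
Y(L) = 1
R = 1
423780/R - 315456/149928 = 423780/1 - 315456/149928 = 423780*1 - 315456*1/149928 = 423780 - 13144/6247 = 2647340516/6247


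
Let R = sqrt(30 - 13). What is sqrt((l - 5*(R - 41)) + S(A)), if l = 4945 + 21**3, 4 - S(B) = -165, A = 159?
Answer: sqrt(14580 - 5*sqrt(17)) ≈ 120.66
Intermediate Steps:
R = sqrt(17) ≈ 4.1231
S(B) = 169 (S(B) = 4 - 1*(-165) = 4 + 165 = 169)
l = 14206 (l = 4945 + 9261 = 14206)
sqrt((l - 5*(R - 41)) + S(A)) = sqrt((14206 - 5*(sqrt(17) - 41)) + 169) = sqrt((14206 - 5*(-41 + sqrt(17))) + 169) = sqrt((14206 - (-205 + 5*sqrt(17))) + 169) = sqrt((14206 + (205 - 5*sqrt(17))) + 169) = sqrt((14411 - 5*sqrt(17)) + 169) = sqrt(14580 - 5*sqrt(17))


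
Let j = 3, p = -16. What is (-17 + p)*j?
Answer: -99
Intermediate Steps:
(-17 + p)*j = (-17 - 16)*3 = -33*3 = -99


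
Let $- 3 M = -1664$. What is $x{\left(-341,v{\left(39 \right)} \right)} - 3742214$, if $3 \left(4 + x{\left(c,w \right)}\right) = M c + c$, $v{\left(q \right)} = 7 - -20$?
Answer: $- \frac{34248409}{9} \approx -3.8054 \cdot 10^{6}$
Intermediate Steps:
$M = \frac{1664}{3}$ ($M = \left(- \frac{1}{3}\right) \left(-1664\right) = \frac{1664}{3} \approx 554.67$)
$v{\left(q \right)} = 27$ ($v{\left(q \right)} = 7 + 20 = 27$)
$x{\left(c,w \right)} = -4 + \frac{1667 c}{9}$ ($x{\left(c,w \right)} = -4 + \frac{\frac{1664 c}{3} + c}{3} = -4 + \frac{\frac{1667}{3} c}{3} = -4 + \frac{1667 c}{9}$)
$x{\left(-341,v{\left(39 \right)} \right)} - 3742214 = \left(-4 + \frac{1667}{9} \left(-341\right)\right) - 3742214 = \left(-4 - \frac{568447}{9}\right) - 3742214 = - \frac{568483}{9} - 3742214 = - \frac{34248409}{9}$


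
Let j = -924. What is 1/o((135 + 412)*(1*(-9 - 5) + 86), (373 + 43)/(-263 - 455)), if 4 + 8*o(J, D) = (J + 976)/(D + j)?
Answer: -331924/1977117 ≈ -0.16788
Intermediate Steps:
o(J, D) = -½ + (976 + J)/(8*(-924 + D)) (o(J, D) = -½ + ((J + 976)/(D - 924))/8 = -½ + ((976 + J)/(-924 + D))/8 = -½ + (976 + J)/(8*(-924 + D)))
1/o((135 + 412)*(1*(-9 - 5) + 86), (373 + 43)/(-263 - 455)) = 1/((4672 + (135 + 412)*(1*(-9 - 5) + 86) - 4*(373 + 43)/(-263 - 455))/(8*(-924 + (373 + 43)/(-263 - 455)))) = 1/((4672 + 547*(1*(-14) + 86) - 1664/(-718))/(8*(-924 + 416/(-718)))) = 1/((4672 + 547*(-14 + 86) - 1664*(-1)/718)/(8*(-924 + 416*(-1/718)))) = 1/((4672 + 547*72 - 4*(-208/359))/(8*(-924 - 208/359))) = 1/((4672 + 39384 + 832/359)/(8*(-331924/359))) = 1/((⅛)*(-359/331924)*(15816936/359)) = 1/(-1977117/331924) = -331924/1977117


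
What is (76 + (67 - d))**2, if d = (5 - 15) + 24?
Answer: 16641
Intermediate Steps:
d = 14 (d = -10 + 24 = 14)
(76 + (67 - d))**2 = (76 + (67 - 1*14))**2 = (76 + (67 - 14))**2 = (76 + 53)**2 = 129**2 = 16641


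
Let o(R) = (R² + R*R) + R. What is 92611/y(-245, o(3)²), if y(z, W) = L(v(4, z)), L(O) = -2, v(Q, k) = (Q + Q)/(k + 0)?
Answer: -92611/2 ≈ -46306.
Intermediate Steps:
o(R) = R + 2*R² (o(R) = (R² + R²) + R = 2*R² + R = R + 2*R²)
v(Q, k) = 2*Q/k (v(Q, k) = (2*Q)/k = 2*Q/k)
y(z, W) = -2
92611/y(-245, o(3)²) = 92611/(-2) = 92611*(-½) = -92611/2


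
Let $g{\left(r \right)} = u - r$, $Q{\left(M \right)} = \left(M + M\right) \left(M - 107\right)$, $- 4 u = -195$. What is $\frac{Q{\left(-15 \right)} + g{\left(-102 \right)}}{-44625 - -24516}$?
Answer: $- \frac{5081}{26812} \approx -0.1895$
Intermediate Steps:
$u = \frac{195}{4}$ ($u = \left(- \frac{1}{4}\right) \left(-195\right) = \frac{195}{4} \approx 48.75$)
$Q{\left(M \right)} = 2 M \left(-107 + M\right)$
$g{\left(r \right)} = \frac{195}{4} - r$
$\frac{Q{\left(-15 \right)} + g{\left(-102 \right)}}{-44625 - -24516} = \frac{2 \left(-15\right) \left(-107 - 15\right) + \left(\frac{195}{4} - -102\right)}{-44625 - -24516} = \frac{2 \left(-15\right) \left(-122\right) + \left(\frac{195}{4} + 102\right)}{-44625 + 24516} = \frac{3660 + \frac{603}{4}}{-20109} = \frac{15243}{4} \left(- \frac{1}{20109}\right) = - \frac{5081}{26812}$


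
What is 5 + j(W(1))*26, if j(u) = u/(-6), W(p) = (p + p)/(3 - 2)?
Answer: -11/3 ≈ -3.6667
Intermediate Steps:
W(p) = 2*p (W(p) = (2*p)/1 = (2*p)*1 = 2*p)
j(u) = -u/6 (j(u) = u*(-1/6) = -u/6)
5 + j(W(1))*26 = 5 - 1/3*26 = 5 - 26/3 = -11/3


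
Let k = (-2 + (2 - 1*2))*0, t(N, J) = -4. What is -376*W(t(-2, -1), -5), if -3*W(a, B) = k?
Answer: 0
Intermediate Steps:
k = 0 (k = (-2 + (2 - 2))*0 = (-2 + 0)*0 = -2*0 = 0)
W(a, B) = 0 (W(a, B) = -⅓*0 = 0)
-376*W(t(-2, -1), -5) = -376*0 = 0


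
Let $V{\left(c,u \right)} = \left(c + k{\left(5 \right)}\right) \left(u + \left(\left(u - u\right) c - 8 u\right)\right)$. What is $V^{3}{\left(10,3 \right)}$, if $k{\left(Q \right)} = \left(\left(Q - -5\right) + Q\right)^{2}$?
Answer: $-120188100375$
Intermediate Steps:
$k{\left(Q \right)} = \left(5 + 2 Q\right)^{2}$ ($k{\left(Q \right)} = \left(\left(Q + 5\right) + Q\right)^{2} = \left(\left(5 + Q\right) + Q\right)^{2} = \left(5 + 2 Q\right)^{2}$)
$V{\left(c,u \right)} = - 7 u \left(225 + c\right)$ ($V{\left(c,u \right)} = \left(c + \left(5 + 2 \cdot 5\right)^{2}\right) \left(u + \left(\left(u - u\right) c - 8 u\right)\right) = \left(c + \left(5 + 10\right)^{2}\right) \left(u + \left(0 c - 8 u\right)\right) = \left(c + 15^{2}\right) \left(u + \left(0 - 8 u\right)\right) = \left(c + 225\right) \left(u - 8 u\right) = \left(225 + c\right) \left(- 7 u\right) = - 7 u \left(225 + c\right)$)
$V^{3}{\left(10,3 \right)} = \left(\left(-7\right) 3 \left(225 + 10\right)\right)^{3} = \left(\left(-7\right) 3 \cdot 235\right)^{3} = \left(-4935\right)^{3} = -120188100375$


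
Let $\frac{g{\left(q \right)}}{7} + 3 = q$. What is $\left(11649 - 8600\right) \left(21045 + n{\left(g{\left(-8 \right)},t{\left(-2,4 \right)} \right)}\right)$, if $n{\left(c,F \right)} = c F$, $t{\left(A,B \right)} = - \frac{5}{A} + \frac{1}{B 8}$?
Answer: $\frac{2034301947}{32} \approx 6.3572 \cdot 10^{7}$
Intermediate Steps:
$g{\left(q \right)} = -21 + 7 q$
$t{\left(A,B \right)} = - \frac{5}{A} + \frac{1}{8 B}$ ($t{\left(A,B \right)} = - \frac{5}{A} + \frac{1}{B} \frac{1}{8} = - \frac{5}{A} + \frac{1}{8 B}$)
$n{\left(c,F \right)} = F c$
$\left(11649 - 8600\right) \left(21045 + n{\left(g{\left(-8 \right)},t{\left(-2,4 \right)} \right)}\right) = \left(11649 - 8600\right) \left(21045 + \left(- \frac{5}{-2} + \frac{1}{8 \cdot 4}\right) \left(-21 + 7 \left(-8\right)\right)\right) = 3049 \left(21045 + \left(\left(-5\right) \left(- \frac{1}{2}\right) + \frac{1}{8} \cdot \frac{1}{4}\right) \left(-21 - 56\right)\right) = 3049 \left(21045 + \left(\frac{5}{2} + \frac{1}{32}\right) \left(-77\right)\right) = 3049 \left(21045 + \frac{81}{32} \left(-77\right)\right) = 3049 \left(21045 - \frac{6237}{32}\right) = 3049 \cdot \frac{667203}{32} = \frac{2034301947}{32}$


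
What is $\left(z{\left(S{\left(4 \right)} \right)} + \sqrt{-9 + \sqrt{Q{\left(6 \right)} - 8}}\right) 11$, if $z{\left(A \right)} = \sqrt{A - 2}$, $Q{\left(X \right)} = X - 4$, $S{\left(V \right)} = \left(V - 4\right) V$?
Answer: $11 \sqrt{-9 + i \sqrt{6}} + 11 i \sqrt{2} \approx 4.4504 + 48.855 i$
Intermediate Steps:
$S{\left(V \right)} = V \left(-4 + V\right)$ ($S{\left(V \right)} = \left(-4 + V\right) V = V \left(-4 + V\right)$)
$Q{\left(X \right)} = -4 + X$
$z{\left(A \right)} = \sqrt{-2 + A}$
$\left(z{\left(S{\left(4 \right)} \right)} + \sqrt{-9 + \sqrt{Q{\left(6 \right)} - 8}}\right) 11 = \left(\sqrt{-2 + 4 \left(-4 + 4\right)} + \sqrt{-9 + \sqrt{\left(-4 + 6\right) - 8}}\right) 11 = \left(\sqrt{-2 + 4 \cdot 0} + \sqrt{-9 + \sqrt{2 - 8}}\right) 11 = \left(\sqrt{-2 + 0} + \sqrt{-9 + \sqrt{-6}}\right) 11 = \left(\sqrt{-2} + \sqrt{-9 + i \sqrt{6}}\right) 11 = \left(i \sqrt{2} + \sqrt{-9 + i \sqrt{6}}\right) 11 = \left(\sqrt{-9 + i \sqrt{6}} + i \sqrt{2}\right) 11 = 11 \sqrt{-9 + i \sqrt{6}} + 11 i \sqrt{2}$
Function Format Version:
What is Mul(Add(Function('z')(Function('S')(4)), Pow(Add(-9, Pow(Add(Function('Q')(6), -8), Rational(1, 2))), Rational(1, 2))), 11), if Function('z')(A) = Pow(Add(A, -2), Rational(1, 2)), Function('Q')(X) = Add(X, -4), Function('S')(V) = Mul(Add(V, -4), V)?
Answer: Add(Mul(11, Pow(Add(-9, Mul(I, Pow(6, Rational(1, 2)))), Rational(1, 2))), Mul(11, I, Pow(2, Rational(1, 2)))) ≈ Add(4.4504, Mul(48.855, I))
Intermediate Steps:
Function('S')(V) = Mul(V, Add(-4, V)) (Function('S')(V) = Mul(Add(-4, V), V) = Mul(V, Add(-4, V)))
Function('Q')(X) = Add(-4, X)
Function('z')(A) = Pow(Add(-2, A), Rational(1, 2))
Mul(Add(Function('z')(Function('S')(4)), Pow(Add(-9, Pow(Add(Function('Q')(6), -8), Rational(1, 2))), Rational(1, 2))), 11) = Mul(Add(Pow(Add(-2, Mul(4, Add(-4, 4))), Rational(1, 2)), Pow(Add(-9, Pow(Add(Add(-4, 6), -8), Rational(1, 2))), Rational(1, 2))), 11) = Mul(Add(Pow(Add(-2, Mul(4, 0)), Rational(1, 2)), Pow(Add(-9, Pow(Add(2, -8), Rational(1, 2))), Rational(1, 2))), 11) = Mul(Add(Pow(Add(-2, 0), Rational(1, 2)), Pow(Add(-9, Pow(-6, Rational(1, 2))), Rational(1, 2))), 11) = Mul(Add(Pow(-2, Rational(1, 2)), Pow(Add(-9, Mul(I, Pow(6, Rational(1, 2)))), Rational(1, 2))), 11) = Mul(Add(Mul(I, Pow(2, Rational(1, 2))), Pow(Add(-9, Mul(I, Pow(6, Rational(1, 2)))), Rational(1, 2))), 11) = Mul(Add(Pow(Add(-9, Mul(I, Pow(6, Rational(1, 2)))), Rational(1, 2)), Mul(I, Pow(2, Rational(1, 2)))), 11) = Add(Mul(11, Pow(Add(-9, Mul(I, Pow(6, Rational(1, 2)))), Rational(1, 2))), Mul(11, I, Pow(2, Rational(1, 2))))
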